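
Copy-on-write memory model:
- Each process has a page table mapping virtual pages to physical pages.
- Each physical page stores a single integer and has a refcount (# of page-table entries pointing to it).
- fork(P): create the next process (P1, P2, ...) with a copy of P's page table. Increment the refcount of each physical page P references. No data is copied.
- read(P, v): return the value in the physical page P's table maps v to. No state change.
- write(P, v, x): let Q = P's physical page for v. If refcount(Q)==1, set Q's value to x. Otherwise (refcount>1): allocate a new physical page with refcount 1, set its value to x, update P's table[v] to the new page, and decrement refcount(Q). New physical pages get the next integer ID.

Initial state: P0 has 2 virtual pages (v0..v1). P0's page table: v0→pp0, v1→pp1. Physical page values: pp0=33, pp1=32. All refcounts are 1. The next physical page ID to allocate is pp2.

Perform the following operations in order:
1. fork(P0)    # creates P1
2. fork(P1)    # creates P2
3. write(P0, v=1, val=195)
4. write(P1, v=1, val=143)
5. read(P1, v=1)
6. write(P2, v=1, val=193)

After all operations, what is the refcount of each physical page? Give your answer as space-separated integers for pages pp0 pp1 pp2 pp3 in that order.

Answer: 3 1 1 1

Derivation:
Op 1: fork(P0) -> P1. 2 ppages; refcounts: pp0:2 pp1:2
Op 2: fork(P1) -> P2. 2 ppages; refcounts: pp0:3 pp1:3
Op 3: write(P0, v1, 195). refcount(pp1)=3>1 -> COPY to pp2. 3 ppages; refcounts: pp0:3 pp1:2 pp2:1
Op 4: write(P1, v1, 143). refcount(pp1)=2>1 -> COPY to pp3. 4 ppages; refcounts: pp0:3 pp1:1 pp2:1 pp3:1
Op 5: read(P1, v1) -> 143. No state change.
Op 6: write(P2, v1, 193). refcount(pp1)=1 -> write in place. 4 ppages; refcounts: pp0:3 pp1:1 pp2:1 pp3:1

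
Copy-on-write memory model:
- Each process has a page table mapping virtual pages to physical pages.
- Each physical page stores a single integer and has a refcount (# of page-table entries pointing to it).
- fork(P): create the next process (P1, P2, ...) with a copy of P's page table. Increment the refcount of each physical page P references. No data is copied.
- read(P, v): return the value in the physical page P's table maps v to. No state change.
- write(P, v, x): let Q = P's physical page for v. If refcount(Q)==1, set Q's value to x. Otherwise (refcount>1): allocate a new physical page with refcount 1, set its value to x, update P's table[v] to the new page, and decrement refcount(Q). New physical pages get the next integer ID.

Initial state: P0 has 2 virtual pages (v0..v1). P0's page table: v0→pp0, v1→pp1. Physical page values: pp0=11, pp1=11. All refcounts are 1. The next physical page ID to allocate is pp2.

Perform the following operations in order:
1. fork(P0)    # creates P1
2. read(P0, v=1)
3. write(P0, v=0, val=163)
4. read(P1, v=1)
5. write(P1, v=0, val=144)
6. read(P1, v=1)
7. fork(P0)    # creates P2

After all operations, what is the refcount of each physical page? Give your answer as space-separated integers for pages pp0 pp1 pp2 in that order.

Op 1: fork(P0) -> P1. 2 ppages; refcounts: pp0:2 pp1:2
Op 2: read(P0, v1) -> 11. No state change.
Op 3: write(P0, v0, 163). refcount(pp0)=2>1 -> COPY to pp2. 3 ppages; refcounts: pp0:1 pp1:2 pp2:1
Op 4: read(P1, v1) -> 11. No state change.
Op 5: write(P1, v0, 144). refcount(pp0)=1 -> write in place. 3 ppages; refcounts: pp0:1 pp1:2 pp2:1
Op 6: read(P1, v1) -> 11. No state change.
Op 7: fork(P0) -> P2. 3 ppages; refcounts: pp0:1 pp1:3 pp2:2

Answer: 1 3 2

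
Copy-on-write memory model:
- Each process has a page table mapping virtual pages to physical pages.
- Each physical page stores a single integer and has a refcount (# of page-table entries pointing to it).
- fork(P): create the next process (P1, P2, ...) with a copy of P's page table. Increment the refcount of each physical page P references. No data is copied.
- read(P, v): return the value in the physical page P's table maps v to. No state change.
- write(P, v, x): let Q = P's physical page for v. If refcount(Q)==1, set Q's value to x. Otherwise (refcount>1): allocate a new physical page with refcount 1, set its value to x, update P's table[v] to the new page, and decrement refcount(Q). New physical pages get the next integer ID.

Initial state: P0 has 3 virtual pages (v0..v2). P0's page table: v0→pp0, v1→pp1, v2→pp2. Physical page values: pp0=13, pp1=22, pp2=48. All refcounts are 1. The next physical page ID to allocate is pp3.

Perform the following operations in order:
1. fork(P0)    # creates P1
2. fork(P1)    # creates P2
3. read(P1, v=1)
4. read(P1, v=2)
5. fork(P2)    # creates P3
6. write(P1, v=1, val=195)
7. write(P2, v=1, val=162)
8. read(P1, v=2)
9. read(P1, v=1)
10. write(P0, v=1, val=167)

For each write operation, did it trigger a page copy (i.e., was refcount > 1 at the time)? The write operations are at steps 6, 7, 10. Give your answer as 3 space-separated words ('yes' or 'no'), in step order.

Op 1: fork(P0) -> P1. 3 ppages; refcounts: pp0:2 pp1:2 pp2:2
Op 2: fork(P1) -> P2. 3 ppages; refcounts: pp0:3 pp1:3 pp2:3
Op 3: read(P1, v1) -> 22. No state change.
Op 4: read(P1, v2) -> 48. No state change.
Op 5: fork(P2) -> P3. 3 ppages; refcounts: pp0:4 pp1:4 pp2:4
Op 6: write(P1, v1, 195). refcount(pp1)=4>1 -> COPY to pp3. 4 ppages; refcounts: pp0:4 pp1:3 pp2:4 pp3:1
Op 7: write(P2, v1, 162). refcount(pp1)=3>1 -> COPY to pp4. 5 ppages; refcounts: pp0:4 pp1:2 pp2:4 pp3:1 pp4:1
Op 8: read(P1, v2) -> 48. No state change.
Op 9: read(P1, v1) -> 195. No state change.
Op 10: write(P0, v1, 167). refcount(pp1)=2>1 -> COPY to pp5. 6 ppages; refcounts: pp0:4 pp1:1 pp2:4 pp3:1 pp4:1 pp5:1

yes yes yes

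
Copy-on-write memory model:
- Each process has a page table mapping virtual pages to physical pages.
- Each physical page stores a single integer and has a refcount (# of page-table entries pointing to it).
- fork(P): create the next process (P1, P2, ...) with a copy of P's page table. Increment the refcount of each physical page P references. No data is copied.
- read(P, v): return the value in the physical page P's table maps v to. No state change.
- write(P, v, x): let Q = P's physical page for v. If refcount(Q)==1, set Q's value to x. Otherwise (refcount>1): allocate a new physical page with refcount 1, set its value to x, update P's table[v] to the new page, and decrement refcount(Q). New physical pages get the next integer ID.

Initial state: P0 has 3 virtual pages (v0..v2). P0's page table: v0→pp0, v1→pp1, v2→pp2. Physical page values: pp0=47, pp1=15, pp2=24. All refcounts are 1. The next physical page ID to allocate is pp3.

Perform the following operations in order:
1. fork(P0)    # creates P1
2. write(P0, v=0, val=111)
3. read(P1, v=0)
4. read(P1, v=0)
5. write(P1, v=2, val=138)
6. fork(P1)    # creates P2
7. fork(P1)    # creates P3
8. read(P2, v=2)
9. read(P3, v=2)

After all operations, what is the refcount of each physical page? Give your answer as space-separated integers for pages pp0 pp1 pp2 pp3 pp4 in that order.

Answer: 3 4 1 1 3

Derivation:
Op 1: fork(P0) -> P1. 3 ppages; refcounts: pp0:2 pp1:2 pp2:2
Op 2: write(P0, v0, 111). refcount(pp0)=2>1 -> COPY to pp3. 4 ppages; refcounts: pp0:1 pp1:2 pp2:2 pp3:1
Op 3: read(P1, v0) -> 47. No state change.
Op 4: read(P1, v0) -> 47. No state change.
Op 5: write(P1, v2, 138). refcount(pp2)=2>1 -> COPY to pp4. 5 ppages; refcounts: pp0:1 pp1:2 pp2:1 pp3:1 pp4:1
Op 6: fork(P1) -> P2. 5 ppages; refcounts: pp0:2 pp1:3 pp2:1 pp3:1 pp4:2
Op 7: fork(P1) -> P3. 5 ppages; refcounts: pp0:3 pp1:4 pp2:1 pp3:1 pp4:3
Op 8: read(P2, v2) -> 138. No state change.
Op 9: read(P3, v2) -> 138. No state change.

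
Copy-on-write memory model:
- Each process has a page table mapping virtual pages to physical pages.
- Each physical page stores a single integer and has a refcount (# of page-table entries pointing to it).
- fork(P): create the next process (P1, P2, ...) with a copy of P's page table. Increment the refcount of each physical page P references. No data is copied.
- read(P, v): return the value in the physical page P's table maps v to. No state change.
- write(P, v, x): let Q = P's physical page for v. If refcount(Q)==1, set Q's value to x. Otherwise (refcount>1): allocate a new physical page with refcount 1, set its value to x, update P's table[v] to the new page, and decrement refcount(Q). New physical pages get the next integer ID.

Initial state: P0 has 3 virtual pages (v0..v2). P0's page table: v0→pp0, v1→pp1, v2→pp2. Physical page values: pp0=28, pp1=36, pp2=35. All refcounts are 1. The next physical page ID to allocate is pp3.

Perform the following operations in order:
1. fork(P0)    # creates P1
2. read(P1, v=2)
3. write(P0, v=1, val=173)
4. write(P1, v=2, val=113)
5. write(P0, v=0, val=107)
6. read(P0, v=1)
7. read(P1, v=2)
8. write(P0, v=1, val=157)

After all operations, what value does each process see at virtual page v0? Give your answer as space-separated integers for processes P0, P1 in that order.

Op 1: fork(P0) -> P1. 3 ppages; refcounts: pp0:2 pp1:2 pp2:2
Op 2: read(P1, v2) -> 35. No state change.
Op 3: write(P0, v1, 173). refcount(pp1)=2>1 -> COPY to pp3. 4 ppages; refcounts: pp0:2 pp1:1 pp2:2 pp3:1
Op 4: write(P1, v2, 113). refcount(pp2)=2>1 -> COPY to pp4. 5 ppages; refcounts: pp0:2 pp1:1 pp2:1 pp3:1 pp4:1
Op 5: write(P0, v0, 107). refcount(pp0)=2>1 -> COPY to pp5. 6 ppages; refcounts: pp0:1 pp1:1 pp2:1 pp3:1 pp4:1 pp5:1
Op 6: read(P0, v1) -> 173. No state change.
Op 7: read(P1, v2) -> 113. No state change.
Op 8: write(P0, v1, 157). refcount(pp3)=1 -> write in place. 6 ppages; refcounts: pp0:1 pp1:1 pp2:1 pp3:1 pp4:1 pp5:1
P0: v0 -> pp5 = 107
P1: v0 -> pp0 = 28

Answer: 107 28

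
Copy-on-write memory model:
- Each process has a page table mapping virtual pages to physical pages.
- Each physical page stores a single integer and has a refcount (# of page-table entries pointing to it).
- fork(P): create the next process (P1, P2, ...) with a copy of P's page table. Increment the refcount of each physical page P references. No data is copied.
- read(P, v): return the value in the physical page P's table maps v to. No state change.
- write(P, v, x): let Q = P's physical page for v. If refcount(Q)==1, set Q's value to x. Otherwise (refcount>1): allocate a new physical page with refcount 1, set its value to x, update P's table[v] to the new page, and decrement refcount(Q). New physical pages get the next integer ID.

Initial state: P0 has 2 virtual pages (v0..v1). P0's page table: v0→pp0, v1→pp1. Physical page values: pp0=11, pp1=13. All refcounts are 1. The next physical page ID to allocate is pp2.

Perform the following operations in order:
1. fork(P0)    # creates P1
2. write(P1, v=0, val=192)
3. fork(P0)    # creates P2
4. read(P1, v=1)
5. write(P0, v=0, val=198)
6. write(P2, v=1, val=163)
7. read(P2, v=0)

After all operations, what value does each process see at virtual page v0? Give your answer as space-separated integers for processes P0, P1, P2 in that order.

Op 1: fork(P0) -> P1. 2 ppages; refcounts: pp0:2 pp1:2
Op 2: write(P1, v0, 192). refcount(pp0)=2>1 -> COPY to pp2. 3 ppages; refcounts: pp0:1 pp1:2 pp2:1
Op 3: fork(P0) -> P2. 3 ppages; refcounts: pp0:2 pp1:3 pp2:1
Op 4: read(P1, v1) -> 13. No state change.
Op 5: write(P0, v0, 198). refcount(pp0)=2>1 -> COPY to pp3. 4 ppages; refcounts: pp0:1 pp1:3 pp2:1 pp3:1
Op 6: write(P2, v1, 163). refcount(pp1)=3>1 -> COPY to pp4. 5 ppages; refcounts: pp0:1 pp1:2 pp2:1 pp3:1 pp4:1
Op 7: read(P2, v0) -> 11. No state change.
P0: v0 -> pp3 = 198
P1: v0 -> pp2 = 192
P2: v0 -> pp0 = 11

Answer: 198 192 11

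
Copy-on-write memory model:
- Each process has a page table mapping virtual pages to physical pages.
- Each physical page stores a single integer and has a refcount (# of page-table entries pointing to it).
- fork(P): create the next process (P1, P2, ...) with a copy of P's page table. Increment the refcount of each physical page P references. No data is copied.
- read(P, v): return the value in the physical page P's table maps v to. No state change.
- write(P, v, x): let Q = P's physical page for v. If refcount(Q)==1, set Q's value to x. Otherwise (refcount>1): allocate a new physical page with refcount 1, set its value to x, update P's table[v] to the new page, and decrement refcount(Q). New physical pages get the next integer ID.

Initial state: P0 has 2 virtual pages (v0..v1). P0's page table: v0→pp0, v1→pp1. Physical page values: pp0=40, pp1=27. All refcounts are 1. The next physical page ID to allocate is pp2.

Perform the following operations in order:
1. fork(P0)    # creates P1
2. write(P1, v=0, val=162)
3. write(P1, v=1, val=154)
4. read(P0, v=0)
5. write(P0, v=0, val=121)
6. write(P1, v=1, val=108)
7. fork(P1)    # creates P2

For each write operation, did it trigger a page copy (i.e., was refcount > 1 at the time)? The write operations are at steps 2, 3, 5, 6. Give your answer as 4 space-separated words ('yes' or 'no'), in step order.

Op 1: fork(P0) -> P1. 2 ppages; refcounts: pp0:2 pp1:2
Op 2: write(P1, v0, 162). refcount(pp0)=2>1 -> COPY to pp2. 3 ppages; refcounts: pp0:1 pp1:2 pp2:1
Op 3: write(P1, v1, 154). refcount(pp1)=2>1 -> COPY to pp3. 4 ppages; refcounts: pp0:1 pp1:1 pp2:1 pp3:1
Op 4: read(P0, v0) -> 40. No state change.
Op 5: write(P0, v0, 121). refcount(pp0)=1 -> write in place. 4 ppages; refcounts: pp0:1 pp1:1 pp2:1 pp3:1
Op 6: write(P1, v1, 108). refcount(pp3)=1 -> write in place. 4 ppages; refcounts: pp0:1 pp1:1 pp2:1 pp3:1
Op 7: fork(P1) -> P2. 4 ppages; refcounts: pp0:1 pp1:1 pp2:2 pp3:2

yes yes no no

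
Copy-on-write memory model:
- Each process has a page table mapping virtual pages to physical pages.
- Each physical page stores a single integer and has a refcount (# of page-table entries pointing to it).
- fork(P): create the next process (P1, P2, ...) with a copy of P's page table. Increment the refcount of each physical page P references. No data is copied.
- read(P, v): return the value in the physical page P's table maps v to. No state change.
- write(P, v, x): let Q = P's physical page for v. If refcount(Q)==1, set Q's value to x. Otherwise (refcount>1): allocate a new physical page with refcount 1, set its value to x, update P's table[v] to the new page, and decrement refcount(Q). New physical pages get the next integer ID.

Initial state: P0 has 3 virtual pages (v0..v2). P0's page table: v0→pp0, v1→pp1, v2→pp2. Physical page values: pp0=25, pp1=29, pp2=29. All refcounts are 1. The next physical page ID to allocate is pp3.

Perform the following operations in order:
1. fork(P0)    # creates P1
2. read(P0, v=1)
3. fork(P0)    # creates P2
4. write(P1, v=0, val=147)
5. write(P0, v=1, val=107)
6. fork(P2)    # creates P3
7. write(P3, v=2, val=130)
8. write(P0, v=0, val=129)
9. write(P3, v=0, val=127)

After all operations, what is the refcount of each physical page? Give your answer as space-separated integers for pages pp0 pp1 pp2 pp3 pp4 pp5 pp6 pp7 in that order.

Answer: 1 3 3 1 1 1 1 1

Derivation:
Op 1: fork(P0) -> P1. 3 ppages; refcounts: pp0:2 pp1:2 pp2:2
Op 2: read(P0, v1) -> 29. No state change.
Op 3: fork(P0) -> P2. 3 ppages; refcounts: pp0:3 pp1:3 pp2:3
Op 4: write(P1, v0, 147). refcount(pp0)=3>1 -> COPY to pp3. 4 ppages; refcounts: pp0:2 pp1:3 pp2:3 pp3:1
Op 5: write(P0, v1, 107). refcount(pp1)=3>1 -> COPY to pp4. 5 ppages; refcounts: pp0:2 pp1:2 pp2:3 pp3:1 pp4:1
Op 6: fork(P2) -> P3. 5 ppages; refcounts: pp0:3 pp1:3 pp2:4 pp3:1 pp4:1
Op 7: write(P3, v2, 130). refcount(pp2)=4>1 -> COPY to pp5. 6 ppages; refcounts: pp0:3 pp1:3 pp2:3 pp3:1 pp4:1 pp5:1
Op 8: write(P0, v0, 129). refcount(pp0)=3>1 -> COPY to pp6. 7 ppages; refcounts: pp0:2 pp1:3 pp2:3 pp3:1 pp4:1 pp5:1 pp6:1
Op 9: write(P3, v0, 127). refcount(pp0)=2>1 -> COPY to pp7. 8 ppages; refcounts: pp0:1 pp1:3 pp2:3 pp3:1 pp4:1 pp5:1 pp6:1 pp7:1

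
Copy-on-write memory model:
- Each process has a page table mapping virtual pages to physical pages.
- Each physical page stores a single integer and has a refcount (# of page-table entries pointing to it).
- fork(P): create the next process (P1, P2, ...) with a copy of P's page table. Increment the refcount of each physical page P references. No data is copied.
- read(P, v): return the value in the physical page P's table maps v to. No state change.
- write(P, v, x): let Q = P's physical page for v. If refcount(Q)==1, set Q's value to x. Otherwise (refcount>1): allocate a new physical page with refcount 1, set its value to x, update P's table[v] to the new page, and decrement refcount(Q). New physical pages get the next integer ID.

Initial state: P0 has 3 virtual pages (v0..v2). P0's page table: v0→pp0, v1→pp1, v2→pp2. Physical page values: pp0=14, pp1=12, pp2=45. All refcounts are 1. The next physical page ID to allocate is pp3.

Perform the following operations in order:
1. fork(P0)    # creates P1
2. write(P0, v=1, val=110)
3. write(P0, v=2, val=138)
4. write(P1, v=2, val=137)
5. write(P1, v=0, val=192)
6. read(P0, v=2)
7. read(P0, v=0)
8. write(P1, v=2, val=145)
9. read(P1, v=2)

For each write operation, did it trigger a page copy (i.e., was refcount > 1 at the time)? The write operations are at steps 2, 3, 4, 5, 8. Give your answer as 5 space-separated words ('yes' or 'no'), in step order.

Op 1: fork(P0) -> P1. 3 ppages; refcounts: pp0:2 pp1:2 pp2:2
Op 2: write(P0, v1, 110). refcount(pp1)=2>1 -> COPY to pp3. 4 ppages; refcounts: pp0:2 pp1:1 pp2:2 pp3:1
Op 3: write(P0, v2, 138). refcount(pp2)=2>1 -> COPY to pp4. 5 ppages; refcounts: pp0:2 pp1:1 pp2:1 pp3:1 pp4:1
Op 4: write(P1, v2, 137). refcount(pp2)=1 -> write in place. 5 ppages; refcounts: pp0:2 pp1:1 pp2:1 pp3:1 pp4:1
Op 5: write(P1, v0, 192). refcount(pp0)=2>1 -> COPY to pp5. 6 ppages; refcounts: pp0:1 pp1:1 pp2:1 pp3:1 pp4:1 pp5:1
Op 6: read(P0, v2) -> 138. No state change.
Op 7: read(P0, v0) -> 14. No state change.
Op 8: write(P1, v2, 145). refcount(pp2)=1 -> write in place. 6 ppages; refcounts: pp0:1 pp1:1 pp2:1 pp3:1 pp4:1 pp5:1
Op 9: read(P1, v2) -> 145. No state change.

yes yes no yes no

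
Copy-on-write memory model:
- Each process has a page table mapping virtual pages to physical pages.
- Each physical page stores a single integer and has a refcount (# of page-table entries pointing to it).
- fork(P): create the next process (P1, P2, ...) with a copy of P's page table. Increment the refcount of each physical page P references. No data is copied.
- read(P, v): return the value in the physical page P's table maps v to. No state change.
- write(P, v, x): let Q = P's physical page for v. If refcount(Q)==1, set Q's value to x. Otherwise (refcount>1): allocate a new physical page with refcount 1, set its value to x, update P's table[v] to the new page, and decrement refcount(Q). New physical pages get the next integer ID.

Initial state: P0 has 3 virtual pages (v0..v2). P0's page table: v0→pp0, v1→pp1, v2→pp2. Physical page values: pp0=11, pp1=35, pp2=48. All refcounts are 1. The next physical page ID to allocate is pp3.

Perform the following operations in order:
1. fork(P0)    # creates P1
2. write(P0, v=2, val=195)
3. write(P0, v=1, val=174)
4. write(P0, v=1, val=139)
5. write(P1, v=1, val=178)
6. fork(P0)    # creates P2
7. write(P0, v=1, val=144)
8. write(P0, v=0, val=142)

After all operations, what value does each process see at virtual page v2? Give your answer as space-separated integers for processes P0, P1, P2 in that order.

Op 1: fork(P0) -> P1. 3 ppages; refcounts: pp0:2 pp1:2 pp2:2
Op 2: write(P0, v2, 195). refcount(pp2)=2>1 -> COPY to pp3. 4 ppages; refcounts: pp0:2 pp1:2 pp2:1 pp3:1
Op 3: write(P0, v1, 174). refcount(pp1)=2>1 -> COPY to pp4. 5 ppages; refcounts: pp0:2 pp1:1 pp2:1 pp3:1 pp4:1
Op 4: write(P0, v1, 139). refcount(pp4)=1 -> write in place. 5 ppages; refcounts: pp0:2 pp1:1 pp2:1 pp3:1 pp4:1
Op 5: write(P1, v1, 178). refcount(pp1)=1 -> write in place. 5 ppages; refcounts: pp0:2 pp1:1 pp2:1 pp3:1 pp4:1
Op 6: fork(P0) -> P2. 5 ppages; refcounts: pp0:3 pp1:1 pp2:1 pp3:2 pp4:2
Op 7: write(P0, v1, 144). refcount(pp4)=2>1 -> COPY to pp5. 6 ppages; refcounts: pp0:3 pp1:1 pp2:1 pp3:2 pp4:1 pp5:1
Op 8: write(P0, v0, 142). refcount(pp0)=3>1 -> COPY to pp6. 7 ppages; refcounts: pp0:2 pp1:1 pp2:1 pp3:2 pp4:1 pp5:1 pp6:1
P0: v2 -> pp3 = 195
P1: v2 -> pp2 = 48
P2: v2 -> pp3 = 195

Answer: 195 48 195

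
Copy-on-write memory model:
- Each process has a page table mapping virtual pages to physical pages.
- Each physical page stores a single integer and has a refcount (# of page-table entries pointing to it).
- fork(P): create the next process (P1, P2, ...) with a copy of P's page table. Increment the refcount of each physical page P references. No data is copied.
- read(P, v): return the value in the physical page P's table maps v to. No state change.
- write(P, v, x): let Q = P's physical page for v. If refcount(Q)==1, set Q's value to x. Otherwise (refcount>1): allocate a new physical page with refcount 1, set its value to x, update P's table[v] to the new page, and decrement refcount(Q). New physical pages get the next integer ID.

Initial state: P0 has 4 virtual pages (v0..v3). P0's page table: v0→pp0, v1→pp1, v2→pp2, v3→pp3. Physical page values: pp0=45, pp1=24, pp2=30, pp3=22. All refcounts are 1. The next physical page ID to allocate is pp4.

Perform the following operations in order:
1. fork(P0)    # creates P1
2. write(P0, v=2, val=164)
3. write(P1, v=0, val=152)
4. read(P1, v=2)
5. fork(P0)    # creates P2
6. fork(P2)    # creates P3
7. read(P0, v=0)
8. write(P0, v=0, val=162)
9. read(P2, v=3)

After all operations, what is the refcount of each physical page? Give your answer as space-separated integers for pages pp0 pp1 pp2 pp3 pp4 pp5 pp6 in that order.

Answer: 2 4 1 4 3 1 1

Derivation:
Op 1: fork(P0) -> P1. 4 ppages; refcounts: pp0:2 pp1:2 pp2:2 pp3:2
Op 2: write(P0, v2, 164). refcount(pp2)=2>1 -> COPY to pp4. 5 ppages; refcounts: pp0:2 pp1:2 pp2:1 pp3:2 pp4:1
Op 3: write(P1, v0, 152). refcount(pp0)=2>1 -> COPY to pp5. 6 ppages; refcounts: pp0:1 pp1:2 pp2:1 pp3:2 pp4:1 pp5:1
Op 4: read(P1, v2) -> 30. No state change.
Op 5: fork(P0) -> P2. 6 ppages; refcounts: pp0:2 pp1:3 pp2:1 pp3:3 pp4:2 pp5:1
Op 6: fork(P2) -> P3. 6 ppages; refcounts: pp0:3 pp1:4 pp2:1 pp3:4 pp4:3 pp5:1
Op 7: read(P0, v0) -> 45. No state change.
Op 8: write(P0, v0, 162). refcount(pp0)=3>1 -> COPY to pp6. 7 ppages; refcounts: pp0:2 pp1:4 pp2:1 pp3:4 pp4:3 pp5:1 pp6:1
Op 9: read(P2, v3) -> 22. No state change.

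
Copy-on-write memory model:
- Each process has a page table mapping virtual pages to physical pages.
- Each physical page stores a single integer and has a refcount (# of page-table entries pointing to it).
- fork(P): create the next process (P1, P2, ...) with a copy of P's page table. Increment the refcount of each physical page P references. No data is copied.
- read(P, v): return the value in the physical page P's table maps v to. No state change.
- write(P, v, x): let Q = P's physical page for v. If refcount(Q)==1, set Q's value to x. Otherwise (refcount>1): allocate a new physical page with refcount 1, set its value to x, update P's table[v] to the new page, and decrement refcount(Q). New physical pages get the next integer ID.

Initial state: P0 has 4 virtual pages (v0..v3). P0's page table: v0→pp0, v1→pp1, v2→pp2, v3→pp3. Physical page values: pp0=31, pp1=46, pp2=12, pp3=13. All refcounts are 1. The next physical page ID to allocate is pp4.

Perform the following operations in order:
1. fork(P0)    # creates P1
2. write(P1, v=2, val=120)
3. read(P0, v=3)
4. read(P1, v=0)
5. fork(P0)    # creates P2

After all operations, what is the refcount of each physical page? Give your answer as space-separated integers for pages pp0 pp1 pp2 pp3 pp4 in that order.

Op 1: fork(P0) -> P1. 4 ppages; refcounts: pp0:2 pp1:2 pp2:2 pp3:2
Op 2: write(P1, v2, 120). refcount(pp2)=2>1 -> COPY to pp4. 5 ppages; refcounts: pp0:2 pp1:2 pp2:1 pp3:2 pp4:1
Op 3: read(P0, v3) -> 13. No state change.
Op 4: read(P1, v0) -> 31. No state change.
Op 5: fork(P0) -> P2. 5 ppages; refcounts: pp0:3 pp1:3 pp2:2 pp3:3 pp4:1

Answer: 3 3 2 3 1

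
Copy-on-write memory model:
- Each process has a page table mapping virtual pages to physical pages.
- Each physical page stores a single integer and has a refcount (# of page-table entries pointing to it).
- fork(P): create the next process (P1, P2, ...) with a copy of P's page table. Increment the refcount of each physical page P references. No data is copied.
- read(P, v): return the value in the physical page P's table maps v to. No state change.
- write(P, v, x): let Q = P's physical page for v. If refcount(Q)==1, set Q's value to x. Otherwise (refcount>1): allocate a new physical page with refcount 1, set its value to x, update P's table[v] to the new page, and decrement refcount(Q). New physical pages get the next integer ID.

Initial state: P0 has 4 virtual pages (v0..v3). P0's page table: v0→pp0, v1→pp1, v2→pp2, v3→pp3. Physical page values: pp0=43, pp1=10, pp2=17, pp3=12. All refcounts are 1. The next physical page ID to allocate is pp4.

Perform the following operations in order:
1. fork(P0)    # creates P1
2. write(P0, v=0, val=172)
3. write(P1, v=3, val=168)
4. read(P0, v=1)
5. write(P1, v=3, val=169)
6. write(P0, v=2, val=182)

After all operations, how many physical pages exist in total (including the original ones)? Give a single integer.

Answer: 7

Derivation:
Op 1: fork(P0) -> P1. 4 ppages; refcounts: pp0:2 pp1:2 pp2:2 pp3:2
Op 2: write(P0, v0, 172). refcount(pp0)=2>1 -> COPY to pp4. 5 ppages; refcounts: pp0:1 pp1:2 pp2:2 pp3:2 pp4:1
Op 3: write(P1, v3, 168). refcount(pp3)=2>1 -> COPY to pp5. 6 ppages; refcounts: pp0:1 pp1:2 pp2:2 pp3:1 pp4:1 pp5:1
Op 4: read(P0, v1) -> 10. No state change.
Op 5: write(P1, v3, 169). refcount(pp5)=1 -> write in place. 6 ppages; refcounts: pp0:1 pp1:2 pp2:2 pp3:1 pp4:1 pp5:1
Op 6: write(P0, v2, 182). refcount(pp2)=2>1 -> COPY to pp6. 7 ppages; refcounts: pp0:1 pp1:2 pp2:1 pp3:1 pp4:1 pp5:1 pp6:1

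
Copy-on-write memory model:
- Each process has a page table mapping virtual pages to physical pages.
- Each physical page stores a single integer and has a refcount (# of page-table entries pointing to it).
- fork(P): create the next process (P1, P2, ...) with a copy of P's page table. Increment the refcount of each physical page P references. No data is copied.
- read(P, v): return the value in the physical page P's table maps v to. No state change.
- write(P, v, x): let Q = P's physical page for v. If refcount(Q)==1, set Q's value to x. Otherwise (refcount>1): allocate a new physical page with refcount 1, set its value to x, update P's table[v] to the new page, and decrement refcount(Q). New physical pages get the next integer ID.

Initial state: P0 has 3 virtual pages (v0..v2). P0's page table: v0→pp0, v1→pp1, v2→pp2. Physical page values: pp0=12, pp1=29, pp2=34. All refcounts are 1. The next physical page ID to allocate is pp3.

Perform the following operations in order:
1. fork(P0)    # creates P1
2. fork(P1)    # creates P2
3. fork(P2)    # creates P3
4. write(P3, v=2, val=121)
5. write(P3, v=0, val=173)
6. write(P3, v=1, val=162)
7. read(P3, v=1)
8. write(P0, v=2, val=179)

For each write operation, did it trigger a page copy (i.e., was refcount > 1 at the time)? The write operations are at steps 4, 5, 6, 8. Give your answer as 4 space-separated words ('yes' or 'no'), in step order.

Op 1: fork(P0) -> P1. 3 ppages; refcounts: pp0:2 pp1:2 pp2:2
Op 2: fork(P1) -> P2. 3 ppages; refcounts: pp0:3 pp1:3 pp2:3
Op 3: fork(P2) -> P3. 3 ppages; refcounts: pp0:4 pp1:4 pp2:4
Op 4: write(P3, v2, 121). refcount(pp2)=4>1 -> COPY to pp3. 4 ppages; refcounts: pp0:4 pp1:4 pp2:3 pp3:1
Op 5: write(P3, v0, 173). refcount(pp0)=4>1 -> COPY to pp4. 5 ppages; refcounts: pp0:3 pp1:4 pp2:3 pp3:1 pp4:1
Op 6: write(P3, v1, 162). refcount(pp1)=4>1 -> COPY to pp5. 6 ppages; refcounts: pp0:3 pp1:3 pp2:3 pp3:1 pp4:1 pp5:1
Op 7: read(P3, v1) -> 162. No state change.
Op 8: write(P0, v2, 179). refcount(pp2)=3>1 -> COPY to pp6. 7 ppages; refcounts: pp0:3 pp1:3 pp2:2 pp3:1 pp4:1 pp5:1 pp6:1

yes yes yes yes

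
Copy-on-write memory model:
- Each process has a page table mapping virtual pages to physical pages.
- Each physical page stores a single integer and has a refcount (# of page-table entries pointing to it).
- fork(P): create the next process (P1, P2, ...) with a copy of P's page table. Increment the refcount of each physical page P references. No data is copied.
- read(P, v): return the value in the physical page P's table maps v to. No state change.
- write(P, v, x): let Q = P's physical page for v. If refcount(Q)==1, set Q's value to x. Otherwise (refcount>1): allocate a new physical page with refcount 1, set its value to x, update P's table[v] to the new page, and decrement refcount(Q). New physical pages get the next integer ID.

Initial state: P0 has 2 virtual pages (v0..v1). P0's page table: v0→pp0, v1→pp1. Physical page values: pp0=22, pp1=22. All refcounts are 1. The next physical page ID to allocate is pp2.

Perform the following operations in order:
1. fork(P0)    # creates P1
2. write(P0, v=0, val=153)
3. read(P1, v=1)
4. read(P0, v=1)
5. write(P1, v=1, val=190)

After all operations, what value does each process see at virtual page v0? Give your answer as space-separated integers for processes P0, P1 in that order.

Op 1: fork(P0) -> P1. 2 ppages; refcounts: pp0:2 pp1:2
Op 2: write(P0, v0, 153). refcount(pp0)=2>1 -> COPY to pp2. 3 ppages; refcounts: pp0:1 pp1:2 pp2:1
Op 3: read(P1, v1) -> 22. No state change.
Op 4: read(P0, v1) -> 22. No state change.
Op 5: write(P1, v1, 190). refcount(pp1)=2>1 -> COPY to pp3. 4 ppages; refcounts: pp0:1 pp1:1 pp2:1 pp3:1
P0: v0 -> pp2 = 153
P1: v0 -> pp0 = 22

Answer: 153 22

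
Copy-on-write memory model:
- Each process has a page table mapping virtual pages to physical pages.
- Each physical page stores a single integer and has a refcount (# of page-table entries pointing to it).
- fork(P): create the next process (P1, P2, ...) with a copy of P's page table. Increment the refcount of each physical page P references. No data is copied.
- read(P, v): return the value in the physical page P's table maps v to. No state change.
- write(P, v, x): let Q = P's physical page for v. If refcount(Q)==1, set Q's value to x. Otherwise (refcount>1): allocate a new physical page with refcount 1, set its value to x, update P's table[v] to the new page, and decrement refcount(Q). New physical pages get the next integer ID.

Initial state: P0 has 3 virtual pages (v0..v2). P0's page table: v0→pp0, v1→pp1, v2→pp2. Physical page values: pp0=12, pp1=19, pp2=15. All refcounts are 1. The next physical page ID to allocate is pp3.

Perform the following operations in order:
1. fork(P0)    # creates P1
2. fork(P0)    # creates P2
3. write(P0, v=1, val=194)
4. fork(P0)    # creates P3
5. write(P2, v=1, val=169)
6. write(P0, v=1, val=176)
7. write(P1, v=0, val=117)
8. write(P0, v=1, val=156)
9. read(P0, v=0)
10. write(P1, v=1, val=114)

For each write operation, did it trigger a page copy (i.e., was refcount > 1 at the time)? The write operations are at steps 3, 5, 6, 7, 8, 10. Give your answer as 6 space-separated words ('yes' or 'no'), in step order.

Op 1: fork(P0) -> P1. 3 ppages; refcounts: pp0:2 pp1:2 pp2:2
Op 2: fork(P0) -> P2. 3 ppages; refcounts: pp0:3 pp1:3 pp2:3
Op 3: write(P0, v1, 194). refcount(pp1)=3>1 -> COPY to pp3. 4 ppages; refcounts: pp0:3 pp1:2 pp2:3 pp3:1
Op 4: fork(P0) -> P3. 4 ppages; refcounts: pp0:4 pp1:2 pp2:4 pp3:2
Op 5: write(P2, v1, 169). refcount(pp1)=2>1 -> COPY to pp4. 5 ppages; refcounts: pp0:4 pp1:1 pp2:4 pp3:2 pp4:1
Op 6: write(P0, v1, 176). refcount(pp3)=2>1 -> COPY to pp5. 6 ppages; refcounts: pp0:4 pp1:1 pp2:4 pp3:1 pp4:1 pp5:1
Op 7: write(P1, v0, 117). refcount(pp0)=4>1 -> COPY to pp6. 7 ppages; refcounts: pp0:3 pp1:1 pp2:4 pp3:1 pp4:1 pp5:1 pp6:1
Op 8: write(P0, v1, 156). refcount(pp5)=1 -> write in place. 7 ppages; refcounts: pp0:3 pp1:1 pp2:4 pp3:1 pp4:1 pp5:1 pp6:1
Op 9: read(P0, v0) -> 12. No state change.
Op 10: write(P1, v1, 114). refcount(pp1)=1 -> write in place. 7 ppages; refcounts: pp0:3 pp1:1 pp2:4 pp3:1 pp4:1 pp5:1 pp6:1

yes yes yes yes no no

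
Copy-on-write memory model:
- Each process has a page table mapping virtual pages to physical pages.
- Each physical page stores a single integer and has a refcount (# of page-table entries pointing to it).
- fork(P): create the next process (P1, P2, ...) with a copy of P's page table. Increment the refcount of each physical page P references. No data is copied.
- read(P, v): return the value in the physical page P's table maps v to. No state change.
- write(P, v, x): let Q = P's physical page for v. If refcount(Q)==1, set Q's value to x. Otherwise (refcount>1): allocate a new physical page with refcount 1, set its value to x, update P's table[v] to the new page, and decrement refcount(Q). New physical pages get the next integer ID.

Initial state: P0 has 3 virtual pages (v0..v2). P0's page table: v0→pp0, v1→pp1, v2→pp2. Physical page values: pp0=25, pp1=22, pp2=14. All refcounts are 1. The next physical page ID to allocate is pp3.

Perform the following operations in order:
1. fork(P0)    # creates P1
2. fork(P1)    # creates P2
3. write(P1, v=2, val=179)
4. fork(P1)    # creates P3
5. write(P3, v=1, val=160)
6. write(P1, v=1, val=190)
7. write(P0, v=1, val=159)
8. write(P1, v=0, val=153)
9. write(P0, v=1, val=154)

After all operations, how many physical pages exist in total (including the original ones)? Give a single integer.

Op 1: fork(P0) -> P1. 3 ppages; refcounts: pp0:2 pp1:2 pp2:2
Op 2: fork(P1) -> P2. 3 ppages; refcounts: pp0:3 pp1:3 pp2:3
Op 3: write(P1, v2, 179). refcount(pp2)=3>1 -> COPY to pp3. 4 ppages; refcounts: pp0:3 pp1:3 pp2:2 pp3:1
Op 4: fork(P1) -> P3. 4 ppages; refcounts: pp0:4 pp1:4 pp2:2 pp3:2
Op 5: write(P3, v1, 160). refcount(pp1)=4>1 -> COPY to pp4. 5 ppages; refcounts: pp0:4 pp1:3 pp2:2 pp3:2 pp4:1
Op 6: write(P1, v1, 190). refcount(pp1)=3>1 -> COPY to pp5. 6 ppages; refcounts: pp0:4 pp1:2 pp2:2 pp3:2 pp4:1 pp5:1
Op 7: write(P0, v1, 159). refcount(pp1)=2>1 -> COPY to pp6. 7 ppages; refcounts: pp0:4 pp1:1 pp2:2 pp3:2 pp4:1 pp5:1 pp6:1
Op 8: write(P1, v0, 153). refcount(pp0)=4>1 -> COPY to pp7. 8 ppages; refcounts: pp0:3 pp1:1 pp2:2 pp3:2 pp4:1 pp5:1 pp6:1 pp7:1
Op 9: write(P0, v1, 154). refcount(pp6)=1 -> write in place. 8 ppages; refcounts: pp0:3 pp1:1 pp2:2 pp3:2 pp4:1 pp5:1 pp6:1 pp7:1

Answer: 8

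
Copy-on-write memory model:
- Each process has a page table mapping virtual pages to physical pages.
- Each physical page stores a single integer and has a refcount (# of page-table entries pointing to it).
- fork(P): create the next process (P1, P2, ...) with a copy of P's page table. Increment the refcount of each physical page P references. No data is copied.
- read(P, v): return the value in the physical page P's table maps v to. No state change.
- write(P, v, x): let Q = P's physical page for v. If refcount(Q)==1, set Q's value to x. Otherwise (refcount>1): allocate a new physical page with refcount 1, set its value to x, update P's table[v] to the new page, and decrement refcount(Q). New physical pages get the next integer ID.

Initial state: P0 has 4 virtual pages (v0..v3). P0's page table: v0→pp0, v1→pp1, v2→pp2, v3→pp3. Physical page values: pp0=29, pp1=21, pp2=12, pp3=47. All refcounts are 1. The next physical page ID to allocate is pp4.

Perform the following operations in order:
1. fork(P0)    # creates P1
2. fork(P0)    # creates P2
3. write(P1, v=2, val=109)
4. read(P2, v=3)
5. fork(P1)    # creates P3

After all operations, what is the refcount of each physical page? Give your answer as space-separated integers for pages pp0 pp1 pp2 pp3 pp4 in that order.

Op 1: fork(P0) -> P1. 4 ppages; refcounts: pp0:2 pp1:2 pp2:2 pp3:2
Op 2: fork(P0) -> P2. 4 ppages; refcounts: pp0:3 pp1:3 pp2:3 pp3:3
Op 3: write(P1, v2, 109). refcount(pp2)=3>1 -> COPY to pp4. 5 ppages; refcounts: pp0:3 pp1:3 pp2:2 pp3:3 pp4:1
Op 4: read(P2, v3) -> 47. No state change.
Op 5: fork(P1) -> P3. 5 ppages; refcounts: pp0:4 pp1:4 pp2:2 pp3:4 pp4:2

Answer: 4 4 2 4 2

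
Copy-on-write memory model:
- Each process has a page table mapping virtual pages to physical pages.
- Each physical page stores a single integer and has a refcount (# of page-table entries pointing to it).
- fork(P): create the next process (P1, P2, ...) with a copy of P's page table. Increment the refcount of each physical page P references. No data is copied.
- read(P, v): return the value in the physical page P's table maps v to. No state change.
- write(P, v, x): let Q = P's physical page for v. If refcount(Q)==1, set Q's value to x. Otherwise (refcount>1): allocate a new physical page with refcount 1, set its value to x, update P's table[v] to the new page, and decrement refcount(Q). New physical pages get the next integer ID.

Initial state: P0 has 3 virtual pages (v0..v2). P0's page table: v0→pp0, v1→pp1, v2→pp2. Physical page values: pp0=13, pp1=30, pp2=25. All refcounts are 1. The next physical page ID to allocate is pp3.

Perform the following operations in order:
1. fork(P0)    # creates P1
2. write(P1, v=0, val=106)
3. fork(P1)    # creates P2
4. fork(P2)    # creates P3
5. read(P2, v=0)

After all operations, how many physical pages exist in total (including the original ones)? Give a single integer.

Op 1: fork(P0) -> P1. 3 ppages; refcounts: pp0:2 pp1:2 pp2:2
Op 2: write(P1, v0, 106). refcount(pp0)=2>1 -> COPY to pp3. 4 ppages; refcounts: pp0:1 pp1:2 pp2:2 pp3:1
Op 3: fork(P1) -> P2. 4 ppages; refcounts: pp0:1 pp1:3 pp2:3 pp3:2
Op 4: fork(P2) -> P3. 4 ppages; refcounts: pp0:1 pp1:4 pp2:4 pp3:3
Op 5: read(P2, v0) -> 106. No state change.

Answer: 4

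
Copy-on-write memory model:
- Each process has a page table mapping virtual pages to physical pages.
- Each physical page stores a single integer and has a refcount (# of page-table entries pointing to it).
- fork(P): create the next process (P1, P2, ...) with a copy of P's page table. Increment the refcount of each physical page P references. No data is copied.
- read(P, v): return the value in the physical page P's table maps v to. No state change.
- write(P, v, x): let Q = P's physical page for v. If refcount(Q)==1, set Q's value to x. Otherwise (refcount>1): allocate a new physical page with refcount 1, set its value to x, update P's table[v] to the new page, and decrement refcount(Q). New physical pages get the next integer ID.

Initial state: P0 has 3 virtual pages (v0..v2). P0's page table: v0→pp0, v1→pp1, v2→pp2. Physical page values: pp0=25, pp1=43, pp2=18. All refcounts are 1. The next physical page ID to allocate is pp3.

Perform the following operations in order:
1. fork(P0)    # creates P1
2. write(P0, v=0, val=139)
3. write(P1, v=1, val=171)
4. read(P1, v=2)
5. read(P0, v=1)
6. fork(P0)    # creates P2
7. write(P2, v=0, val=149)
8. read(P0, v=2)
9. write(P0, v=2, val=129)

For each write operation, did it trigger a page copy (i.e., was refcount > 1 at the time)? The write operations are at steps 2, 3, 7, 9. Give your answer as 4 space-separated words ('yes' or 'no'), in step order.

Op 1: fork(P0) -> P1. 3 ppages; refcounts: pp0:2 pp1:2 pp2:2
Op 2: write(P0, v0, 139). refcount(pp0)=2>1 -> COPY to pp3. 4 ppages; refcounts: pp0:1 pp1:2 pp2:2 pp3:1
Op 3: write(P1, v1, 171). refcount(pp1)=2>1 -> COPY to pp4. 5 ppages; refcounts: pp0:1 pp1:1 pp2:2 pp3:1 pp4:1
Op 4: read(P1, v2) -> 18. No state change.
Op 5: read(P0, v1) -> 43. No state change.
Op 6: fork(P0) -> P2. 5 ppages; refcounts: pp0:1 pp1:2 pp2:3 pp3:2 pp4:1
Op 7: write(P2, v0, 149). refcount(pp3)=2>1 -> COPY to pp5. 6 ppages; refcounts: pp0:1 pp1:2 pp2:3 pp3:1 pp4:1 pp5:1
Op 8: read(P0, v2) -> 18. No state change.
Op 9: write(P0, v2, 129). refcount(pp2)=3>1 -> COPY to pp6. 7 ppages; refcounts: pp0:1 pp1:2 pp2:2 pp3:1 pp4:1 pp5:1 pp6:1

yes yes yes yes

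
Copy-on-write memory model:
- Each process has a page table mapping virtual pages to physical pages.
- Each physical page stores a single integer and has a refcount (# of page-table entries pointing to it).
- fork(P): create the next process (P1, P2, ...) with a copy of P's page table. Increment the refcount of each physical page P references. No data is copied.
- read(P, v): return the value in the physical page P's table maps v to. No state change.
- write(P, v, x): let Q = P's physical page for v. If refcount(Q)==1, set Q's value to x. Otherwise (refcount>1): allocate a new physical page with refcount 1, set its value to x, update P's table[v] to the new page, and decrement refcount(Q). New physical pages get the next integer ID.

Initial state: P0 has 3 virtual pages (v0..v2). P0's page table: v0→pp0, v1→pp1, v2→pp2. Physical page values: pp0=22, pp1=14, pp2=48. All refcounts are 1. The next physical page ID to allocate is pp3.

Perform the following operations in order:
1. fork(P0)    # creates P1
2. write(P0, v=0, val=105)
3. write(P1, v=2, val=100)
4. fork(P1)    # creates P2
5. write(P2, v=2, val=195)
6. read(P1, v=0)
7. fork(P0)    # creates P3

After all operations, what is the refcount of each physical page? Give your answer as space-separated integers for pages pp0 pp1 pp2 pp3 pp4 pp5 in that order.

Op 1: fork(P0) -> P1. 3 ppages; refcounts: pp0:2 pp1:2 pp2:2
Op 2: write(P0, v0, 105). refcount(pp0)=2>1 -> COPY to pp3. 4 ppages; refcounts: pp0:1 pp1:2 pp2:2 pp3:1
Op 3: write(P1, v2, 100). refcount(pp2)=2>1 -> COPY to pp4. 5 ppages; refcounts: pp0:1 pp1:2 pp2:1 pp3:1 pp4:1
Op 4: fork(P1) -> P2. 5 ppages; refcounts: pp0:2 pp1:3 pp2:1 pp3:1 pp4:2
Op 5: write(P2, v2, 195). refcount(pp4)=2>1 -> COPY to pp5. 6 ppages; refcounts: pp0:2 pp1:3 pp2:1 pp3:1 pp4:1 pp5:1
Op 6: read(P1, v0) -> 22. No state change.
Op 7: fork(P0) -> P3. 6 ppages; refcounts: pp0:2 pp1:4 pp2:2 pp3:2 pp4:1 pp5:1

Answer: 2 4 2 2 1 1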